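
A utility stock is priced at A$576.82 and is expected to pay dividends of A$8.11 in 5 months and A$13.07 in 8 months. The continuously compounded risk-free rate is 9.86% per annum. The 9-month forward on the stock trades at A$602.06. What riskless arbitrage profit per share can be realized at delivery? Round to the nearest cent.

A$2.53 per share

PV(dividends) I = 8.11·e^(−0.0986·5/12) + 13.07·e^(−0.0986·8/12) = 20.0221
Fair forward F* = (S − I)·e^(rT) = (576.82 − 20.0221)·e^0.073950 = 556.7979 × 1.076753 = 599.5338
Market A$602.06 > fair 599.5338: forward overpriced → cash-and-carry (borrow at r, buy the stock and collect the dividends, short the forward).
Profit at T = |F_mkt − F*| = |602.06 − 599.5338| = A$2.53 per share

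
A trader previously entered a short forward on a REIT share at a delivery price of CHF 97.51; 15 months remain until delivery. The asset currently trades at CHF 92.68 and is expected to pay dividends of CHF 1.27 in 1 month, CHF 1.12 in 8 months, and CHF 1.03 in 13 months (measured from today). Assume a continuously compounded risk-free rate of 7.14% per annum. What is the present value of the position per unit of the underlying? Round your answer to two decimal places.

PV(remaining dividends) I = 1.27·e^(−0.0714·1/12) + 1.12·e^(−0.0714·8/12) + 1.03·e^(−0.0714·13/12) = 3.2837
Current forward F = (S − I)·e^(rT) = (92.68 − 3.2837)·e^(0.0714·15/12) = 89.3963 × 1.093354 = 97.7418
Value (long) = (F − K)·e^(−rT) = (97.7418 − 97.51) × 0.914617 = 0.2120
Short position value = −(long value) = -CHF 0.21

-CHF 0.21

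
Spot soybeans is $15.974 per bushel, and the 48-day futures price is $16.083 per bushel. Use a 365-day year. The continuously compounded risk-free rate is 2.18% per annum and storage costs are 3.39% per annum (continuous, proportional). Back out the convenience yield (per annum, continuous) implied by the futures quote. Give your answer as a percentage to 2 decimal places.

0.40%

F = S·e^((r+u−y)T) ⇒ (r+u−y) = ln(F/S)/T
ln(16.083/15.974) = 0.006800; /T ⇒ 0.051708
y = r + u − ln(F/S)/T = 0.0218 + 0.0339 − 0.051708 = 0.003992
y = 0.40%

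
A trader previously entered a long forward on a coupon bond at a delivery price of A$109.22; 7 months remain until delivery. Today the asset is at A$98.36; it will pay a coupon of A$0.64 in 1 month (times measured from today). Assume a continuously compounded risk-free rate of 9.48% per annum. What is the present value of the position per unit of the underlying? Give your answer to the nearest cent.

-A$5.62

PV(remaining coupons) I = 0.64·e^(−0.0948·1/12) = 0.6350
Current forward F = (S − I)·e^(rT) = (98.36 − 0.6350)·e^(0.0948·7/12) = 97.7250 × 1.056858 = 103.2814
Value (long) = (F − K)·e^(−rT) = (103.2814 − 109.22) × 0.946201 = -5.6191
Value = -A$5.62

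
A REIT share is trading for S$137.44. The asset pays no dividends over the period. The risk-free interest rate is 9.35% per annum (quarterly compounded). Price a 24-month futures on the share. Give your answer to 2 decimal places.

F = S · (1+r/4)^(4T)
= 137.44 × 1.203035
F = S$165.35

S$165.35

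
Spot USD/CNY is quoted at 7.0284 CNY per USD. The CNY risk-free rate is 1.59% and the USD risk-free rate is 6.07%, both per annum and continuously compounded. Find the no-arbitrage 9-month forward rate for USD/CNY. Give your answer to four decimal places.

F = S·e^((r_CNY − r_USD)T) = 7.0284 · e^((0.0159 − 0.0607) × 9/12)
= 7.0284 · e^-0.033600 = 7.0284 × 0.966958
F = 6.7962 CNY per USD

6.7962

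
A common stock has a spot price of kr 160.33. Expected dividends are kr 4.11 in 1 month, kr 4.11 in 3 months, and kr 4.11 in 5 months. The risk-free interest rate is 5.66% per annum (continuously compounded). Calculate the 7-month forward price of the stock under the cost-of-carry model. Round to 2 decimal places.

PV(dividends) I = 4.11·e^(−0.0566·1/12) + 4.11·e^(−0.0566·3/12) + 4.11·e^(−0.0566·5/12)
I = 4.0907 + 4.0523 + 4.0142 = 12.1572
F = (S − I)·e^(rT) = (160.33 − 12.1572) · e^(0.0566·7/12)
= 148.1728 · e^0.033017 = 148.1728 × 1.033568 = kr 153.15

kr 153.15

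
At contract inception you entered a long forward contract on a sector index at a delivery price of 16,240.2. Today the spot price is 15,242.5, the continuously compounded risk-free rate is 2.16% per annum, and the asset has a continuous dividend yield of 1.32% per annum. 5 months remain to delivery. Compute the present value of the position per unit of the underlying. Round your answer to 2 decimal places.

Current fair forward for the remaining 5 months: F = S·e^((r − q)·T), (r − q) = 0.0216 − 0.0132 = 0.0084
F = 15242.5 · e^(0.0084 × 5/12) = 15242.5 × 1.00350613 = 15295.9422
Value of long forward = (F − K)·e^(−rT) = (15295.9422 − 16240.2) · e^(−0.0216·5/12)
= -944.2578 × 0.99104038 = -935.80

-935.80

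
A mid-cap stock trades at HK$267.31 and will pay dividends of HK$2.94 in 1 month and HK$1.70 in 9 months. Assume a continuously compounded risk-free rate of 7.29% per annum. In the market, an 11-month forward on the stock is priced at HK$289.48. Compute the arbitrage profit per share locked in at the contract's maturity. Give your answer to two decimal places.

HK$8.54 per share

PV(dividends) I = 2.94·e^(−0.0729·1/12) + 1.70·e^(−0.0729·9/12) = 4.5317
Fair forward F* = (S − I)·e^(rT) = (267.31 − 4.5317)·e^0.066825 = 262.7783 × 1.069108 = 280.9384
Market HK$289.48 > fair 280.9384: forward overpriced → cash-and-carry (borrow at r, buy the stock and collect the dividends, short the forward).
Profit at T = |F_mkt − F*| = |289.48 − 280.9384| = HK$8.54 per share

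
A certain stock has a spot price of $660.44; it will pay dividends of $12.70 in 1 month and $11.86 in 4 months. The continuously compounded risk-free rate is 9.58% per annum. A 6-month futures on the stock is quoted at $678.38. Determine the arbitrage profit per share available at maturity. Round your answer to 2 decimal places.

$10.80 per share

PV(dividends) I = 12.70·e^(−0.0958·1/12) + 11.86·e^(−0.0958·4/12) = 24.0863
Fair futures F* = (S − I)·e^(rT) = (660.44 − 24.0863)·e^0.047900 = 636.3537 × 1.049066 = 667.5770
Market $678.38 > fair 667.5770: forward overpriced → cash-and-carry (borrow at r, buy the stock and collect the dividends, short the forward).
Profit at T = |F_mkt − F*| = |678.38 − 667.5770| = $10.80 per share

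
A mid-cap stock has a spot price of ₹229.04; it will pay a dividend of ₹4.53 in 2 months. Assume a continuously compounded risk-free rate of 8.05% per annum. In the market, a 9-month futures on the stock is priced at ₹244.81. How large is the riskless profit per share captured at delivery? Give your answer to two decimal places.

PV(dividends) I = 4.53·e^(−0.0805·2/12) = 4.4696
Fair futures F* = (S − I)·e^(rT) = (229.04 − 4.4696)·e^0.060375 = 224.5704 × 1.062235 = 238.5465
Market ₹244.81 > fair 238.5465: forward overpriced → cash-and-carry (borrow at r, buy the stock and collect the dividends, short the forward).
Profit at T = |F_mkt − F*| = |244.81 − 238.5465| = ₹6.26 per share

₹6.26 per share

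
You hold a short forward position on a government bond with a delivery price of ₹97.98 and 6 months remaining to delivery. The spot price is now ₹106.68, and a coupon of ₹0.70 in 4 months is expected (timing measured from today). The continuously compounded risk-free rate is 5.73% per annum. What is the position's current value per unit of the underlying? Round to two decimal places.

PV(remaining coupons) I = 0.70·e^(−0.0573·4/12) = 0.6868
Current forward F = (S − I)·e^(rT) = (106.68 − 0.6868)·e^(0.0573·6/12) = 105.9932 × 1.029064 = 109.0738
Value (long) = (F − K)·e^(−rT) = (109.0738 − 97.98) × 0.971757 = 10.7805
Short position value = −(long value) = -₹10.78

-₹10.78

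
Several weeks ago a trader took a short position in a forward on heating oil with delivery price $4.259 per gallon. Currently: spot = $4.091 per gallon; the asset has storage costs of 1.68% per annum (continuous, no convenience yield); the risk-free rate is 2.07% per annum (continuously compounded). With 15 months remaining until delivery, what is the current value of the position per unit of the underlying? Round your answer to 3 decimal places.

-$0.028 per gallon

Current fair forward for the remaining 15 months: F = S·e^((r + u)·T), (r + u) = 0.0207 + 0.0168 = 0.0375
F = 4.091 · e^(0.0375 × 15/12) = 4.091 × 1.047991 = 4.2873
Value of long forward = (F − K)·e^(−rT) = (4.2873 − 4.259) · e^(−0.0207·15/12)
= 0.0283 × 0.974457 = 0.028
Short position value = −(long value) = -$0.028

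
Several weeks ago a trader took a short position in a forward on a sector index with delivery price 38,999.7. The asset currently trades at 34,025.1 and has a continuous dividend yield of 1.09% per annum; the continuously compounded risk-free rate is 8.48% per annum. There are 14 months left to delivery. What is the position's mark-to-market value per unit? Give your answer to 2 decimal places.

1730.90

Current fair forward for the remaining 14 months: F = S·e^((r − q)·T), (r − q) = 0.0848 − 0.0109 = 0.0739
F = 34025.1 · e^(0.0739 × 14/12) = 34025.1 × 1.09004248 = 37088.8044
Value of long forward = (F − K)·e^(−rT) = (37088.8044 − 38999.7) · e^(−0.0848·14/12)
= -1910.8956 × 0.90580309 = -1730.90
Short position value = −(long value) = 1730.90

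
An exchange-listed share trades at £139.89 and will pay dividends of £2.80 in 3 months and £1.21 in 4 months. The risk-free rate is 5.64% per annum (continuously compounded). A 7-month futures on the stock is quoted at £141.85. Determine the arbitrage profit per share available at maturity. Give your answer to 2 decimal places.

PV(dividends) I = 2.80·e^(−0.0564·3/12) + 1.21·e^(−0.0564·4/12) = 3.9483
Fair futures F* = (S − I)·e^(rT) = (139.89 − 3.9483)·e^0.032900 = 135.9417 × 1.033447 = 140.4885
Market £141.85 > fair 140.4885: forward overpriced → cash-and-carry (borrow at r, buy the stock and collect the dividends, short the forward).
Profit at T = |F_mkt − F*| = |141.85 − 140.4885| = £1.36 per share

£1.36 per share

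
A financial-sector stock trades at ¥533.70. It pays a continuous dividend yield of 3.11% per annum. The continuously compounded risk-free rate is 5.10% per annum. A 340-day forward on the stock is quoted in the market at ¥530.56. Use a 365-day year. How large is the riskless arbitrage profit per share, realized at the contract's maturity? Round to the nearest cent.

Fair forward: F* = S·e^(carry·T), with carry = (r − q) = 0.0510 − 0.0311 = 0.0199
F* = 533.70 · e^(0.0199 × 340/365) = 533.70 · e^0.018537 = 533.70 × 1.018710 = ¥543.6855
Market ¥530.56 < fair ¥543.6855: forward underpriced → reverse cash-and-carry (short spot, go long the forward).
At maturity, profit = |F_mkt − F*| = |530.56 − 543.6855| = ¥13.13 per share

¥13.13 per share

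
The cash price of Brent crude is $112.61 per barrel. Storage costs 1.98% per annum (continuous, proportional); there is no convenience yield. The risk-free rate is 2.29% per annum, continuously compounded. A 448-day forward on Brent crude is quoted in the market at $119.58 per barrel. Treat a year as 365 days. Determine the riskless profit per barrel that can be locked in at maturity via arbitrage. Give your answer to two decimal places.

Fair forward: F* = S·e^(carry·T), with carry = (r + u) = 0.0229 + 0.0198 = 0.0427
F* = 112.61 · e^(0.0427 × 448/365) = 112.61 · e^0.052410 = 112.61 × 1.053808 = $118.6693
Market $119.58 > fair $118.6693: forward overpriced → cash-and-carry (buy spot, short the forward).
At maturity, profit = |F_mkt − F*| = |119.58 − 118.6693| = $0.91 per barrel

$0.91 per barrel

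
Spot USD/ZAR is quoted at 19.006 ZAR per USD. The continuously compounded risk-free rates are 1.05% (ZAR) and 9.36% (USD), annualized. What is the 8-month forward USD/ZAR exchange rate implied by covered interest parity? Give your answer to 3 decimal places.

F = S·e^((r_ZAR − r_USD)T) = 19.006 · e^((0.0105 − 0.0936) × 8/12)
= 19.006 · e^-0.055400 = 19.006 × 0.946107
F = 17.982 ZAR per USD

17.982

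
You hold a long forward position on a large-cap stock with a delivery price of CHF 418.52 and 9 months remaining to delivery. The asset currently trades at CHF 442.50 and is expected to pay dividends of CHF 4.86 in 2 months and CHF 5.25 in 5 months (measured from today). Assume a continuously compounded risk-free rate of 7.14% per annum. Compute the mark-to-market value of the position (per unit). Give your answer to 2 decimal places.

CHF 35.90

PV(remaining dividends) I = 4.86·e^(−0.0714·2/12) + 5.25·e^(−0.0714·5/12) = 9.8986
Current forward F = (S − I)·e^(rT) = (442.50 − 9.8986)·e^(0.0714·9/12) = 432.6014 × 1.055010 = 456.3988
Value (long) = (F − K)·e^(−rT) = (456.3988 − 418.52) × 0.947859 = 35.9038
Value = CHF 35.90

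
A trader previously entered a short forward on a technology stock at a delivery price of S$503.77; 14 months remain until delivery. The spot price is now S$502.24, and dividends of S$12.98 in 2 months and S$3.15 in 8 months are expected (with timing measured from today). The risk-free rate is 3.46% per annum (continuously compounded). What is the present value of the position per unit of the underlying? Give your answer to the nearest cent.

PV(remaining dividends) I = 12.98·e^(−0.0346·2/12) + 3.15·e^(−0.0346·8/12) = 15.9835
Current forward F = (S − I)·e^(rT) = (502.24 − 15.9835)·e^(0.0346·14/12) = 486.2565 × 1.041192 = 506.2864
Value (long) = (F − K)·e^(−rT) = (506.2864 − 503.77) × 0.960437 = 2.4168
Short position value = −(long value) = -S$2.42

-S$2.42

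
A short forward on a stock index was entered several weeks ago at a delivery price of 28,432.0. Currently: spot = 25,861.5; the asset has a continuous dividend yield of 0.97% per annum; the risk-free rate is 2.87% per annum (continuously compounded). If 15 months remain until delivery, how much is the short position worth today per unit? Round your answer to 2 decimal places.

Current fair forward for the remaining 15 months: F = S·e^((r − q)·T), (r − q) = 0.0287 − 0.0097 = 0.0190
F = 25861.5 · e^(0.0190 × 15/12) = 25861.5 × 1.02403428 = 26483.0625
Value of long forward = (F − K)·e^(−rT) = (26483.0625 − 28432.0) · e^(−0.0287·15/12)
= -1948.9375 × 0.96476088 = -1880.26
Short position value = −(long value) = 1880.26

1880.26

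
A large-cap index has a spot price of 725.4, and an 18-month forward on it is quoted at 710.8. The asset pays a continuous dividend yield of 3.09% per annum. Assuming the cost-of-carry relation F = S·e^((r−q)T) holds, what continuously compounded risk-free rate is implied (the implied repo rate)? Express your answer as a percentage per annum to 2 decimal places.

From F = S·e^((r−q)T): (r − q) = ln(F/S)/T
ln(710.8/725.4) = ln(0.979873) = -0.020332
(r − q) = -0.020332 / (18/12) = -0.013555
r = ln(F/S)/T + q = -0.013555 + 0.0309 = 0.017345
r = 1.73%

1.73%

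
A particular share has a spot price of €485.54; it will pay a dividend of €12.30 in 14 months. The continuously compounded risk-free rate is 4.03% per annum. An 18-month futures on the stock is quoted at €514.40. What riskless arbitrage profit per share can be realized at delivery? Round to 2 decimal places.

PV(dividends) I = 12.30·e^(−0.0403·14/12) = 11.7351
Fair futures F* = (S − I)·e^(rT) = (485.54 − 11.7351)·e^0.060450 = 473.8049 × 1.062314 = 503.3296
Market €514.40 > fair 503.3296: forward overpriced → cash-and-carry (borrow at r, buy the stock and collect the dividends, short the forward).
Profit at T = |F_mkt − F*| = |514.40 − 503.3296| = €11.07 per share

€11.07 per share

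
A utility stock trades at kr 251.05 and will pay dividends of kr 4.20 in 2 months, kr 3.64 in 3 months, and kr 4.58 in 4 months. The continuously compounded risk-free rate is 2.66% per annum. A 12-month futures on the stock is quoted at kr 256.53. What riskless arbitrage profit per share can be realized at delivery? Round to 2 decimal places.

PV(dividends) I = 4.20·e^(−0.0266·2/12) + 3.64·e^(−0.0266·3/12) + 4.58·e^(−0.0266·4/12) = 12.3369
Fair futures F* = (S − I)·e^(rT) = (251.05 − 12.3369)·e^0.026600 = 238.7131 × 1.026957 = 245.1481
Market kr 256.53 > fair 245.1481: forward overpriced → cash-and-carry (borrow at r, buy the stock and collect the dividends, short the forward).
Profit at T = |F_mkt − F*| = |256.53 − 245.1481| = kr 11.38 per share

kr 11.38 per share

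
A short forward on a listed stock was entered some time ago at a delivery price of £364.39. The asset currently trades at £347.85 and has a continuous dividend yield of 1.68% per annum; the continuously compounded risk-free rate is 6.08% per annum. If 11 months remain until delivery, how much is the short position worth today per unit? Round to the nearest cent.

£2.10

Current fair forward for the remaining 11 months: F = S·e^((r − q)·T), (r − q) = 0.0608 − 0.0168 = 0.0440
F = 347.85 · e^(0.0440 × 11/12) = 347.85 × 1.041158 = 362.1668
Value of long forward = (F − K)·e^(−rT) = (362.1668 − 364.39) · e^(−0.0608·11/12)
= -2.2232 × 0.945791 = -2.10
Short position value = −(long value) = £2.10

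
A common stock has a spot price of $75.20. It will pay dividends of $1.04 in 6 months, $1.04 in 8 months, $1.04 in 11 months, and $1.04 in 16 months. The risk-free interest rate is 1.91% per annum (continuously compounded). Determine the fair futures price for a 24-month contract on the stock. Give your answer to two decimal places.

PV(dividends) I = 1.04·e^(−0.0191·6/12) + 1.04·e^(−0.0191·8/12) + 1.04·e^(−0.0191·11/12) + 1.04·e^(−0.0191·16/12)
I = 1.0301 + 1.0268 + 1.0219 + 1.0138 = 4.0926
F = (S − I)·e^(rT) = (75.20 − 4.0926) · e^(0.0191·24/12)
= 71.1074 · e^0.038200 = 71.1074 × 1.038939 = $73.88

$73.88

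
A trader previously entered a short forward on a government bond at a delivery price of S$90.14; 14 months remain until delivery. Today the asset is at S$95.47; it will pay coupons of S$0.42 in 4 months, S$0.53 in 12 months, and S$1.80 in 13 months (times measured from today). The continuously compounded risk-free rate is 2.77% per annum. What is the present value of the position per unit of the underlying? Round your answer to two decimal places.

PV(remaining coupons) I = 0.42·e^(−0.0277·4/12) + 0.53·e^(−0.0277·12/12) + 1.80·e^(−0.0277·13/12) = 2.6784
Current forward F = (S − I)·e^(rT) = (95.47 − 2.6784)·e^(0.0277·14/12) = 92.7916 × 1.032845 = 95.8393
Value (long) = (F − K)·e^(−rT) = (95.8393 − 90.14) × 0.968200 = 5.5181
Short position value = −(long value) = -S$5.52

-S$5.52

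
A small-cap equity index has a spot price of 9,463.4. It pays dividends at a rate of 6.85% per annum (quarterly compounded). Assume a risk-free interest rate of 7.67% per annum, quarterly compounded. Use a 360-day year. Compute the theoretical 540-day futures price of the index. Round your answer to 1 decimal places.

F = S · (1+r/4)^(4T) / (1+q/4)^(4T)
= 9463.4 × 1.120708 / 1.107251 = 9463.4 × 1.012154
F = 9,578.4

9,578.4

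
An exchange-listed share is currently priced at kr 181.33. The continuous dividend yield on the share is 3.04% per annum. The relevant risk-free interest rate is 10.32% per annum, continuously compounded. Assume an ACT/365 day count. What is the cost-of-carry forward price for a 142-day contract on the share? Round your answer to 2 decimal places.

F = S·e^((r − q)T) = 181.33 · e^((0.1032 − 0.0304) × 142/365)
= 181.33 · e^0.028322 = 181.33 × 1.028727
F = kr 186.54

kr 186.54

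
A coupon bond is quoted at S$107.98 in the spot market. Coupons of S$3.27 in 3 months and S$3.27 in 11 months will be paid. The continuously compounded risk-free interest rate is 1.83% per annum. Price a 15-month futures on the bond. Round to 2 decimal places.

PV(coupons) I = 3.27·e^(−0.0183·3/12) + 3.27·e^(−0.0183·11/12)
I = 3.2551 + 3.2156 = 6.4707
F = (S − I)·e^(rT) = (107.98 − 6.4707) · e^(0.0183·15/12)
= 101.5093 · e^0.022875 = 101.5093 × 1.023139 = S$103.86

S$103.86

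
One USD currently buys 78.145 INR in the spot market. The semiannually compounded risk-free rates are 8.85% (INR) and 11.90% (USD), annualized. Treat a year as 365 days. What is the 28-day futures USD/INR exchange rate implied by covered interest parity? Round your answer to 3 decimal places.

77.971

By covered interest parity, F = S · (1+r_INR/2)^(2T) / (1+r_USD/2)^(2T)
= 78.145 × 1.006665 / 1.008907 = 78.145 × 0.997778
F = 77.971 INR per USD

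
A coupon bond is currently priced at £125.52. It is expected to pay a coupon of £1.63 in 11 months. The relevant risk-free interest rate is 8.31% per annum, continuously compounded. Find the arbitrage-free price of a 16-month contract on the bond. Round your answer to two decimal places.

£138.54

PV(coupons) I = 1.63·e^(−0.0831·11/12)
I = 1.5104
F = (S − I)·e^(rT) = (125.52 − 1.5104) · e^(0.0831·16/12)
= 124.0096 · e^0.110800 = 124.0096 × 1.117171 = £138.54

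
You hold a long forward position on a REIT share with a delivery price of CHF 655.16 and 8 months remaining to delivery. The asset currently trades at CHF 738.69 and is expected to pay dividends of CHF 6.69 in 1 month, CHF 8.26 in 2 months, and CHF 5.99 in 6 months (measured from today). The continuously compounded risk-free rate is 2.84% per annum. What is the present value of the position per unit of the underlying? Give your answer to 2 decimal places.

PV(remaining dividends) I = 6.69·e^(−0.0284·1/12) + 8.26·e^(−0.0284·2/12) + 5.99·e^(−0.0284·6/12) = 20.8007
Current forward F = (S − I)·e^(rT) = (738.69 − 20.8007)·e^(0.0284·8/12) = 717.8893 × 1.019114 = 731.6110
Value (long) = (F − K)·e^(−rT) = (731.6110 − 655.16) × 0.981245 = 75.0172
Value = CHF 75.02

CHF 75.02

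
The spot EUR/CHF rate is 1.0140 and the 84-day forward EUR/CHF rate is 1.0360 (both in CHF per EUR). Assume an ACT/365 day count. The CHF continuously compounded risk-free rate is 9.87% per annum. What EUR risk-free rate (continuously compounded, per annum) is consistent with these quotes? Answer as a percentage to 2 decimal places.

F = S·e^((r_CHF − r_EUR)T) ⇒ r_EUR = r_CHF − ln(F/S)/T
ln(1.0360/1.0140) = 0.021464; /(84/365) = 0.093266
r_EUR = 0.0987 − 0.093266 = 0.005434
r_EUR = 0.54%

0.54%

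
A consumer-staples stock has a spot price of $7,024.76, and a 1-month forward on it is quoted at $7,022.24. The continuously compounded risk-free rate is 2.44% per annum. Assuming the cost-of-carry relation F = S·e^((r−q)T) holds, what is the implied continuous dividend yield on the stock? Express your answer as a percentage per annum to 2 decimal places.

2.87%

From F = S·e^((r−q)T): (r − q) = ln(F/S)/T
ln(7022.24/7024.76) = ln(0.999641) = -0.000359
(r − q) = -0.000359 / (1/12) = -0.004308
q = r − ln(F/S)/T = 0.0244 + 0.004308 = 0.028708
q = 2.87%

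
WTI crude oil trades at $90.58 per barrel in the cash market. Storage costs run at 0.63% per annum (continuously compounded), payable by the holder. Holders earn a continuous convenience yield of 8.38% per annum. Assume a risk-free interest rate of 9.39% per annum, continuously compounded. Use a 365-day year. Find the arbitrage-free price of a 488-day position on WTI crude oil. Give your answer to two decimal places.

Net carry = r + u − y = 0.0939 + 0.0063 − 0.0838 = 0.0164
F = S·e^((r+u−y)T) = 90.58 · e^(0.0164 × 488/365) = 90.58 · e^0.021927
= 90.58 × 1.022169 = $92.59 per barrel

$92.59 per barrel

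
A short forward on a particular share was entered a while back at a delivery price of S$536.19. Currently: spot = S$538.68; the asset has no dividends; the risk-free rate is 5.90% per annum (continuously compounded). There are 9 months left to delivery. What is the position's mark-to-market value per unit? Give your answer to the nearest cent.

Current fair forward for the remaining 9 months: F = S·e^(r·T), r = 0.0590
F = 538.68 · e^(0.0590 × 9/12) = 538.68 × 1.045244 = 563.0520
Value of long forward = (F − K)·e^(−rT) = (563.0520 − 536.19) · e^(−0.0590·9/12)
= 26.8620 × 0.956715 = 25.70
Short position value = −(long value) = -S$25.70

-S$25.70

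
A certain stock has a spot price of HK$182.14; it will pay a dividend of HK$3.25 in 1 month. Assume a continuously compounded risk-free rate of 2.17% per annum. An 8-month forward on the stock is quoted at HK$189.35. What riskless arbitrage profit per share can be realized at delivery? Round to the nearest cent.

HK$7.85 per share

PV(dividends) I = 3.25·e^(−0.0217·1/12) = 3.2441
Fair forward F* = (S − I)·e^(rT) = (182.14 − 3.2441)·e^0.014467 = 178.8959 × 1.014572 = 181.5028
Market HK$189.35 > fair 181.5028: forward overpriced → cash-and-carry (borrow at r, buy the stock and collect the dividends, short the forward).
Profit at T = |F_mkt − F*| = |189.35 − 181.5028| = HK$7.85 per share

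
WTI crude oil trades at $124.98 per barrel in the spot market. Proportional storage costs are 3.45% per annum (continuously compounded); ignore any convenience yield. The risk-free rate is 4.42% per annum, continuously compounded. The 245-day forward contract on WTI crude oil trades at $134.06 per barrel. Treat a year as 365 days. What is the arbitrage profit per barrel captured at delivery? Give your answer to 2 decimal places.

Fair forward: F* = S·e^(carry·T), with carry = (r + u) = 0.0442 + 0.0345 = 0.0787
F* = 124.98 · e^(0.0787 × 245/365) = 124.98 · e^0.052826 = 124.98 × 1.054246 = $131.7597
Market $134.06 > fair $131.7597: forward overpriced → cash-and-carry (buy spot, short the forward).
At maturity, profit = |F_mkt − F*| = |134.06 − 131.7597| = $2.30 per barrel

$2.30 per barrel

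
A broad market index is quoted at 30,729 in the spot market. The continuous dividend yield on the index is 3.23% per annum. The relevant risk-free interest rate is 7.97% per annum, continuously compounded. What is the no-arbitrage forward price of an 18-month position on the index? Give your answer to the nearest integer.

F = S·e^((r − q)T) = 30729 · e^((0.0797 − 0.0323) × 18/12)
= 30729 · e^0.071100 = 30729 × 1.073689
F = 32,993

32,993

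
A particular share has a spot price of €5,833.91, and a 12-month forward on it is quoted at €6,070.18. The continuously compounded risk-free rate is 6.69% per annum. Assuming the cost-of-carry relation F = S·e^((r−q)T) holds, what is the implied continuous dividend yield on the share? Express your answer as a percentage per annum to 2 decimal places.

2.72%

From F = S·e^((r−q)T): (r − q) = ln(F/S)/T
ln(6070.18/5833.91) = ln(1.040499) = 0.039700
(r − q) = 0.039700 / (12/12) = 0.039700
q = r − ln(F/S)/T = 0.0669 − 0.039700 = 0.027200
q = 2.72%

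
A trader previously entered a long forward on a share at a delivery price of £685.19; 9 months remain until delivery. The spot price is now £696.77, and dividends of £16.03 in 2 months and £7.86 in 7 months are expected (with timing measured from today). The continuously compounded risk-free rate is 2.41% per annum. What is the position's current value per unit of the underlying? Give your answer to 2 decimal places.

PV(remaining dividends) I = 16.03·e^(−0.0241·2/12) + 7.86·e^(−0.0241·7/12) = 23.7160
Current forward F = (S − I)·e^(rT) = (696.77 − 23.7160)·e^(0.0241·9/12) = 673.0540 × 1.018239 = 685.3298
Value (long) = (F − K)·e^(−rT) = (685.3298 − 685.19) × 0.982087 = 0.1373
Value = £0.14

£0.14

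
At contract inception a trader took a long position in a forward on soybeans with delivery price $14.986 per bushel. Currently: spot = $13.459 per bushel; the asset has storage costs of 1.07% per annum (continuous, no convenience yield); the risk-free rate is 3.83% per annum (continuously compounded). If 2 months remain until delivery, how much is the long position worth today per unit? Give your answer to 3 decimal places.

Current fair forward for the remaining 2 months: F = S·e^((r + u)·T), (r + u) = 0.0383 + 0.0107 = 0.0490
F = 13.459 · e^(0.0490 × 2/12) = 13.459 × 1.008200 = 13.5694
Value of long forward = (F − K)·e^(−rT) = (13.5694 − 14.986) · e^(−0.0383·2/12)
= -1.4166 × 0.993637 = -1.408

-$1.408 per bushel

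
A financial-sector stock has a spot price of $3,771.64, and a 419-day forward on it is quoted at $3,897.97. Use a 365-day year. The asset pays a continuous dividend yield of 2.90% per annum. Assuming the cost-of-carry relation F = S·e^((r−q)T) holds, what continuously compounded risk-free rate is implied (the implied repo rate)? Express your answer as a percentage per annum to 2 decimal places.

5.77%

From F = S·e^((r−q)T): (r − q) = ln(F/S)/T
ln(3897.97/3771.64) = ln(1.033495) = 0.032946
(r − q) = 0.032946 / (419/365) = 0.028700
r = ln(F/S)/T + q = 0.028700 + 0.0290 = 0.057700
r = 5.77%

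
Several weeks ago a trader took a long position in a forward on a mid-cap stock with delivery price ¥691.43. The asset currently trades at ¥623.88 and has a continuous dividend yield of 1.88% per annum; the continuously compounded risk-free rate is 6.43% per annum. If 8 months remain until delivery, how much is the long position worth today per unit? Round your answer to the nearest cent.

-¥46.31

Current fair forward for the remaining 8 months: F = S·e^((r − q)·T), (r − q) = 0.0643 − 0.0188 = 0.0455
F = 623.88 · e^(0.0455 × 8/12) = 623.88 × 1.030798 = 643.0943
Value of long forward = (F − K)·e^(−rT) = (643.0943 − 691.43) · e^(−0.0643·8/12)
= -48.3357 × 0.958039 = -46.31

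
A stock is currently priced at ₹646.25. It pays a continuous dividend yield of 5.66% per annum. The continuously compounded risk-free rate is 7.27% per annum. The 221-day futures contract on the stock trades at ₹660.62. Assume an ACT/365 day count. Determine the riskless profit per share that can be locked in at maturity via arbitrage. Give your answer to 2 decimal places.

₹8.04 per share

Fair futures: F* = S·e^(carry·T), with carry = (r − q) = 0.0727 − 0.0566 = 0.0161
F* = 646.25 · e^(0.0161 × 221/365) = 646.25 · e^0.009748 = 646.25 × 1.009796 = ₹652.5807
Market ₹660.62 > fair ₹652.5807: forward overpriced → cash-and-carry (buy spot, short the forward).
At maturity, profit = |F_mkt − F*| = |660.62 − 652.5807| = ₹8.04 per share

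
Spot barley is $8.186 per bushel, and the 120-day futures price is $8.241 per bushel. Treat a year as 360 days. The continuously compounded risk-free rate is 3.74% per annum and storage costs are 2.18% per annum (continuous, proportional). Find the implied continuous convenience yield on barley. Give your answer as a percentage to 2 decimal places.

3.91%

F = S·e^((r+u−y)T) ⇒ (r+u−y) = ln(F/S)/T
ln(8.241/8.186) = 0.006696; /T ⇒ 0.020088
y = r + u − ln(F/S)/T = 0.0374 + 0.0218 − 0.020088 = 0.039112
y = 3.91%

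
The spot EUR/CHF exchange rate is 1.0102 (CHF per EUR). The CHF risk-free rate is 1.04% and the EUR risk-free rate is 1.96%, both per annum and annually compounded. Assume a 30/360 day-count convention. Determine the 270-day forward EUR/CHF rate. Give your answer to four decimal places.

By covered interest parity, F = S · (1+r_CHF)^T / (1+r_EUR)^T
= 1.0102 × 1.007790 / 1.014664 = 1.0102 × 0.993225
F = 1.0034 CHF per EUR

1.0034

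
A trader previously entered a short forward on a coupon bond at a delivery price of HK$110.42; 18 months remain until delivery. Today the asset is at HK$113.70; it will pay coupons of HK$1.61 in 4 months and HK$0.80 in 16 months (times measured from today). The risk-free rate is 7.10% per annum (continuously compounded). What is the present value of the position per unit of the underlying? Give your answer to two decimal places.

PV(remaining coupons) I = 1.61·e^(−0.0710·4/12) + 0.80·e^(−0.0710·16/12) = 2.3001
Current forward F = (S − I)·e^(rT) = (113.70 − 2.3001)·e^(0.0710·18/12) = 111.3999 × 1.112378 = 123.9188
Value (long) = (F − K)·e^(−rT) = (123.9188 − 110.42) × 0.898975 = 12.1351
Short position value = −(long value) = -HK$12.14

-HK$12.14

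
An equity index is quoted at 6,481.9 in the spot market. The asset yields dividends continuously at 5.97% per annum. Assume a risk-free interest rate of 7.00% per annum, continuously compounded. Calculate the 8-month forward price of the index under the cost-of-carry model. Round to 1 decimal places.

F = S·e^((r − q)T) = 6481.9 · e^((0.0700 − 0.0597) × 8/12)
= 6481.9 · e^0.006867 = 6481.9 × 1.006891
F = 6,526.6

6,526.6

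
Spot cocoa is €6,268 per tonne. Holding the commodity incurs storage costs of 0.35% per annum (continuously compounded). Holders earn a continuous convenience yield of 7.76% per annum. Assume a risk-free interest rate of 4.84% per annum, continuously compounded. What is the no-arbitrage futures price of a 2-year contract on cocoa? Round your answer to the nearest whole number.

€5,954 per tonne

Net carry = r + u − y = 0.0484 + 0.0035 − 0.0776 = -0.0257
F = S·e^((r+u−y)T) = 6268 · e^(-0.0257 × 2) = 6268 · e^-0.051400
= 6268 × 0.949899 = €5,954 per tonne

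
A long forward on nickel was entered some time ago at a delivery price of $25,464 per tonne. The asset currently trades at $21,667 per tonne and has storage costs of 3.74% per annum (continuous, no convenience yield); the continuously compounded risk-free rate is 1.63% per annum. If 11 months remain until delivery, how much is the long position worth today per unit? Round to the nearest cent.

Current fair forward for the remaining 11 months: F = S·e^((r + u)·T), (r + u) = 0.0163 + 0.0374 = 0.0537
F = 21667 · e^(0.0537 × 11/12) = 21667 × 1.05045668 = 22760.2449
Value of long forward = (F − K)·e^(−rT) = (22760.2449 − 25464) · e^(−0.0163·11/12)
= -2703.7551 × 0.98516941 = -2663.66

-$2663.66 per tonne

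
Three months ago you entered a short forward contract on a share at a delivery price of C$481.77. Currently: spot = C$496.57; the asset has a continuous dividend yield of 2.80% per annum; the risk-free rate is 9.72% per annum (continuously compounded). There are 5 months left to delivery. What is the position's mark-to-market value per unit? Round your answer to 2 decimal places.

-C$28.16

Current fair forward for the remaining 5 months: F = S·e^((r − q)·T), (r − q) = 0.0972 − 0.0280 = 0.0692
F = 496.57 · e^(0.0692 × 5/12) = 496.57 × 1.029253 = 511.0962
Value of long forward = (F − K)·e^(−rT) = (511.0962 − 481.77) · e^(−0.0972·5/12)
= 29.3262 × 0.960309 = 28.16
Short position value = −(long value) = -C$28.16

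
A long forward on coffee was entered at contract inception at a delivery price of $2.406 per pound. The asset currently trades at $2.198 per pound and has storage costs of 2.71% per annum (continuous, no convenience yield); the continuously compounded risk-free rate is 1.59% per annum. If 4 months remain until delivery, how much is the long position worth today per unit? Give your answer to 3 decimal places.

-$0.175 per pound

Current fair forward for the remaining 4 months: F = S·e^((r + u)·T), (r + u) = 0.0159 + 0.0271 = 0.0430
F = 2.198 · e^(0.0430 × 4/12) = 2.198 × 1.014437 = 2.2297
Value of long forward = (F − K)·e^(−rT) = (2.2297 − 2.406) · e^(−0.0159·4/12)
= -0.1763 × 0.994714 = -0.175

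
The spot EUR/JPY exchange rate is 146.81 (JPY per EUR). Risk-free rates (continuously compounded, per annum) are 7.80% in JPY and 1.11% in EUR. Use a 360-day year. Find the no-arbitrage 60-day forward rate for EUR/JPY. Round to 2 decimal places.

148.46

F = S·e^((r_JPY − r_EUR)T) = 146.81 · e^((0.0780 − 0.0111) × 60/360)
= 146.81 · e^0.011150 = 146.81 × 1.011212
F = 148.46 JPY per EUR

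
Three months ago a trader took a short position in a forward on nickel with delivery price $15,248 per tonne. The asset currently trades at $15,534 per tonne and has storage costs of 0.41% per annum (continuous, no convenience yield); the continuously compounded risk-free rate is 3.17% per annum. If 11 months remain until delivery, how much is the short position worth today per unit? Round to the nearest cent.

-$781.20 per tonne

Current fair forward for the remaining 11 months: F = S·e^((r + u)·T), (r + u) = 0.0317 + 0.0041 = 0.0358
F = 15534 · e^(0.0358 × 11/12) = 15534 × 1.03336107 = 16052.2309
Value of long forward = (F − K)·e^(−rT) = (16052.2309 − 15248) · e^(−0.0317·11/12)
= 804.2309 × 0.97135980 = 781.20
Short position value = −(long value) = -$781.20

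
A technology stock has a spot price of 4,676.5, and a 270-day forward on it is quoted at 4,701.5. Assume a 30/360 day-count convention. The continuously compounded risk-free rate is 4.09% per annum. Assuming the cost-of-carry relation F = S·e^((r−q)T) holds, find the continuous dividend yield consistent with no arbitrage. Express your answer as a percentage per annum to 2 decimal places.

3.38%

From F = S·e^((r−q)T): (r − q) = ln(F/S)/T
ln(4701.5/4676.5) = ln(1.005346) = 0.005332
(r − q) = 0.005332 / (270/360) = 0.007109
q = r − ln(F/S)/T = 0.0409 − 0.007109 = 0.033791
q = 3.38%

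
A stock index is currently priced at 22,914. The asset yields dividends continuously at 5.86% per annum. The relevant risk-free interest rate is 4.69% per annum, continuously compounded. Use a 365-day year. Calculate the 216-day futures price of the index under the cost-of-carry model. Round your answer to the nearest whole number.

22,756

F = S·e^((r − q)T) = 22914 · e^((0.0469 − 0.0586) × 216/365)
= 22914 · e^-0.006924 = 22914 × 0.993100
F = 22,756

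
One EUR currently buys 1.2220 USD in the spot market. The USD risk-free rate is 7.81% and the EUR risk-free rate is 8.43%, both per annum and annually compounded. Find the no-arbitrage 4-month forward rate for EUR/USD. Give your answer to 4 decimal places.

1.2197

By covered interest parity, F = S · (1+r_USD)^T / (1+r_EUR)^T
= 1.2220 × 1.025384 / 1.027345 = 1.2220 × 0.998091
F = 1.2197 USD per EUR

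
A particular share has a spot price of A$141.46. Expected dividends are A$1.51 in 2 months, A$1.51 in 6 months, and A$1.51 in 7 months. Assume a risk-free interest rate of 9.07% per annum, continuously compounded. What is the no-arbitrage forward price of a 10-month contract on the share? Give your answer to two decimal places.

A$147.86

PV(dividends) I = 1.51·e^(−0.0907·2/12) + 1.51·e^(−0.0907·6/12) + 1.51·e^(−0.0907·7/12)
I = 1.4873 + 1.4431 + 1.4322 = 4.3626
F = (S − I)·e^(rT) = (141.46 − 4.3626) · e^(0.0907·10/12)
= 137.0974 · e^0.075583 = 137.0974 × 1.078513 = A$147.86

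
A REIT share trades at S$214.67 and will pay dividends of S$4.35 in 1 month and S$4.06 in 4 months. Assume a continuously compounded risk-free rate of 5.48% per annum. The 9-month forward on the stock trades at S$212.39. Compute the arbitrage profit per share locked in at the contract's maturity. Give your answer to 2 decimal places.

PV(dividends) I = 4.35·e^(−0.0548·1/12) + 4.06·e^(−0.0548·4/12) = 8.3167
Fair forward F* = (S − I)·e^(rT) = (214.67 − 8.3167)·e^0.041100 = 206.3533 × 1.041956 = 215.0111
Market S$212.39 < fair 215.0111: forward underpriced → reverse cash-and-carry (short the stock, invest proceeds at r, pay the dividends, go long the forward).
Profit at T = |F_mkt − F*| = |212.39 − 215.0111| = S$2.62 per share

S$2.62 per share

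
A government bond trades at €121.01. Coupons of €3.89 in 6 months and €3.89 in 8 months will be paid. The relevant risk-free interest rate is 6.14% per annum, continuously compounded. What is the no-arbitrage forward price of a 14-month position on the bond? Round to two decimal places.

PV(coupons) I = 3.89·e^(−0.0614·6/12) + 3.89·e^(−0.0614·8/12)
I = 3.7724 + 3.7340 = 7.5064
F = (S − I)·e^(rT) = (121.01 − 7.5064) · e^(0.0614·14/12)
= 113.5036 · e^0.071633 = 113.5036 × 1.074261 = €121.93

€121.93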